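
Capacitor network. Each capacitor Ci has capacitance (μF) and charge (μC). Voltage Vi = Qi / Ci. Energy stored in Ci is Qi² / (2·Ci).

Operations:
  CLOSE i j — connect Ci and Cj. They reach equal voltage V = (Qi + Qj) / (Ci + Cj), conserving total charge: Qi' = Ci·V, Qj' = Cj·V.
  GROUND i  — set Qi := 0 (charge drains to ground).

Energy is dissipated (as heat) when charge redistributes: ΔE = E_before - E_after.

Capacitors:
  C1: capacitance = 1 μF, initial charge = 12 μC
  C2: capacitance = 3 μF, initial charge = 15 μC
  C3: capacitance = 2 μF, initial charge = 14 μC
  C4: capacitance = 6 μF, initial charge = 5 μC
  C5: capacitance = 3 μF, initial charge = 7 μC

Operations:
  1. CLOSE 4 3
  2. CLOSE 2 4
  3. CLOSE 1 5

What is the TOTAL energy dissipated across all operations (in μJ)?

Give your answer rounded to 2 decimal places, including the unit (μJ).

Answer: 70.45 μJ

Derivation:
Initial: C1(1μF, Q=12μC, V=12.00V), C2(3μF, Q=15μC, V=5.00V), C3(2μF, Q=14μC, V=7.00V), C4(6μF, Q=5μC, V=0.83V), C5(3μF, Q=7μC, V=2.33V)
Op 1: CLOSE 4-3: Q_total=19.00, C_total=8.00, V=2.38; Q4=14.25, Q3=4.75; dissipated=28.521
Op 2: CLOSE 2-4: Q_total=29.25, C_total=9.00, V=3.25; Q2=9.75, Q4=19.50; dissipated=6.891
Op 3: CLOSE 1-5: Q_total=19.00, C_total=4.00, V=4.75; Q1=4.75, Q5=14.25; dissipated=35.042
Total dissipated: 70.453 μJ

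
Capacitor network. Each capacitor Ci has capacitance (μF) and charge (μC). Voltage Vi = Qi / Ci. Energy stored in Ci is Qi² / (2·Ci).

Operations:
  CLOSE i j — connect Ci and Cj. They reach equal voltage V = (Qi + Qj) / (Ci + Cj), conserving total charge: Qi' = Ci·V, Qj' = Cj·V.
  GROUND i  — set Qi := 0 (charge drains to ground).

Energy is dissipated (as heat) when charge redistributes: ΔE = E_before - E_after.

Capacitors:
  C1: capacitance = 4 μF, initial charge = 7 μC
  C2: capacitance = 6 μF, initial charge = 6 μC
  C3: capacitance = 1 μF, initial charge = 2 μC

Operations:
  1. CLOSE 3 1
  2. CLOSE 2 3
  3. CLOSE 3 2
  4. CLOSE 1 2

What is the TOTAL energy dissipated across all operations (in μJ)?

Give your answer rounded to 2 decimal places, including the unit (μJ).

Answer: 0.86 μJ

Derivation:
Initial: C1(4μF, Q=7μC, V=1.75V), C2(6μF, Q=6μC, V=1.00V), C3(1μF, Q=2μC, V=2.00V)
Op 1: CLOSE 3-1: Q_total=9.00, C_total=5.00, V=1.80; Q3=1.80, Q1=7.20; dissipated=0.025
Op 2: CLOSE 2-3: Q_total=7.80, C_total=7.00, V=1.11; Q2=6.69, Q3=1.11; dissipated=0.274
Op 3: CLOSE 3-2: Q_total=7.80, C_total=7.00, V=1.11; Q3=1.11, Q2=6.69; dissipated=0.000
Op 4: CLOSE 1-2: Q_total=13.89, C_total=10.00, V=1.39; Q1=5.55, Q2=8.33; dissipated=0.564
Total dissipated: 0.864 μJ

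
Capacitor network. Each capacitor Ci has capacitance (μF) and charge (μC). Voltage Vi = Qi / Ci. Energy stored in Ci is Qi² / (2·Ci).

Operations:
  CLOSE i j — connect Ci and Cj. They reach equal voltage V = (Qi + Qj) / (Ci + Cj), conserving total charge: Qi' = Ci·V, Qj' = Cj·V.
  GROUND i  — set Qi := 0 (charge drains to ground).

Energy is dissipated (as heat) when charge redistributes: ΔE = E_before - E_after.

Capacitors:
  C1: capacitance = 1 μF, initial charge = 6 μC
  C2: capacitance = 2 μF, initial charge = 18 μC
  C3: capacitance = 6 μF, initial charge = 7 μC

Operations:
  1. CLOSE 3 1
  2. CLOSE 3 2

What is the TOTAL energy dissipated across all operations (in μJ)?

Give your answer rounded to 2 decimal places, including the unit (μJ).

Initial: C1(1μF, Q=6μC, V=6.00V), C2(2μF, Q=18μC, V=9.00V), C3(6μF, Q=7μC, V=1.17V)
Op 1: CLOSE 3-1: Q_total=13.00, C_total=7.00, V=1.86; Q3=11.14, Q1=1.86; dissipated=10.012
Op 2: CLOSE 3-2: Q_total=29.14, C_total=8.00, V=3.64; Q3=21.86, Q2=7.29; dissipated=38.265
Total dissipated: 48.277 μJ

Answer: 48.28 μJ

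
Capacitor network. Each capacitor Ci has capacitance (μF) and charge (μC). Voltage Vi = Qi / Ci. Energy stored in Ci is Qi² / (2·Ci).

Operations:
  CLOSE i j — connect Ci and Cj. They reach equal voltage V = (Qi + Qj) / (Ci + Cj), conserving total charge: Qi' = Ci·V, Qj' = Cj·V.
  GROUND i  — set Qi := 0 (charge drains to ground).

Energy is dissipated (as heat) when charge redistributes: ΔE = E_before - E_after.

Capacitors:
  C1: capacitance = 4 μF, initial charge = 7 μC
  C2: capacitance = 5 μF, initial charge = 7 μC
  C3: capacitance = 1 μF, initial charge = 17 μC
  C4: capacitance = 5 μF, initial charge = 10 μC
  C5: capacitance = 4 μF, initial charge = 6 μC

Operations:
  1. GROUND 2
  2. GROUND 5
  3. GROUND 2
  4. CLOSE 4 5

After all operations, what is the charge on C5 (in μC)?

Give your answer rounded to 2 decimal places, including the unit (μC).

Answer: 4.44 μC

Derivation:
Initial: C1(4μF, Q=7μC, V=1.75V), C2(5μF, Q=7μC, V=1.40V), C3(1μF, Q=17μC, V=17.00V), C4(5μF, Q=10μC, V=2.00V), C5(4μF, Q=6μC, V=1.50V)
Op 1: GROUND 2: Q2=0; energy lost=4.900
Op 2: GROUND 5: Q5=0; energy lost=4.500
Op 3: GROUND 2: Q2=0; energy lost=0.000
Op 4: CLOSE 4-5: Q_total=10.00, C_total=9.00, V=1.11; Q4=5.56, Q5=4.44; dissipated=4.444
Final charges: Q1=7.00, Q2=0.00, Q3=17.00, Q4=5.56, Q5=4.44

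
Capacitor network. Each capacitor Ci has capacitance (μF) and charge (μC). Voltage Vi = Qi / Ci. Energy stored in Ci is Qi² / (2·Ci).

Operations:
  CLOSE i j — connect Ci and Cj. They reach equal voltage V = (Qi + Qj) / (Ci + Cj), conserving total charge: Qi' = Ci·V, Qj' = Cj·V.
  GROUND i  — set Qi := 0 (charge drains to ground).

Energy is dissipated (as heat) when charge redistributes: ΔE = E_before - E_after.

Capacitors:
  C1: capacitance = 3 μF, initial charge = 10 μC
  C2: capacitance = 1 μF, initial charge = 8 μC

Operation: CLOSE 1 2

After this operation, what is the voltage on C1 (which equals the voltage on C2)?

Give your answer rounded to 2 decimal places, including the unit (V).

Initial: C1(3μF, Q=10μC, V=3.33V), C2(1μF, Q=8μC, V=8.00V)
Op 1: CLOSE 1-2: Q_total=18.00, C_total=4.00, V=4.50; Q1=13.50, Q2=4.50; dissipated=8.167

Answer: 4.50 V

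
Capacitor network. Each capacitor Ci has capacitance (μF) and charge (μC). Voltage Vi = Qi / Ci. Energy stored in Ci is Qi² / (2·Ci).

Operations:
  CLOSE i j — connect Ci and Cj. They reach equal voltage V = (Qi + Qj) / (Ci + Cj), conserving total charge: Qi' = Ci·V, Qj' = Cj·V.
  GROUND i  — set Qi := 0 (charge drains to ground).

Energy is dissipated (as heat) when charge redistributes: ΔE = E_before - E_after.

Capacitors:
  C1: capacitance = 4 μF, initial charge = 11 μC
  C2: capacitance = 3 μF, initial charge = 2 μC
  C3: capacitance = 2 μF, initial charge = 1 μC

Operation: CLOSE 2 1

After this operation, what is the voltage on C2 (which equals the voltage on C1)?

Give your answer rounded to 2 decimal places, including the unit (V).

Initial: C1(4μF, Q=11μC, V=2.75V), C2(3μF, Q=2μC, V=0.67V), C3(2μF, Q=1μC, V=0.50V)
Op 1: CLOSE 2-1: Q_total=13.00, C_total=7.00, V=1.86; Q2=5.57, Q1=7.43; dissipated=3.720

Answer: 1.86 V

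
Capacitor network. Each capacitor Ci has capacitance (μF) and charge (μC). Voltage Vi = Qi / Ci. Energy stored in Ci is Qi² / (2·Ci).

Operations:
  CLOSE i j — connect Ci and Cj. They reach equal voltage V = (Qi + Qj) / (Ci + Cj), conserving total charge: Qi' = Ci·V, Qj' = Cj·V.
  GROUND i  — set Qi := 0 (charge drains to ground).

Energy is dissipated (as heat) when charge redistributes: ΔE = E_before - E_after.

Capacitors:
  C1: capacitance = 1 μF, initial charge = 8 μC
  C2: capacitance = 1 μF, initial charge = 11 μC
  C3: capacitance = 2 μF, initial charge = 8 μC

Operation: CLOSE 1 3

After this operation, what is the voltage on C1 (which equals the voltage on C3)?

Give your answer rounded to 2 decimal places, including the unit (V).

Answer: 5.33 V

Derivation:
Initial: C1(1μF, Q=8μC, V=8.00V), C2(1μF, Q=11μC, V=11.00V), C3(2μF, Q=8μC, V=4.00V)
Op 1: CLOSE 1-3: Q_total=16.00, C_total=3.00, V=5.33; Q1=5.33, Q3=10.67; dissipated=5.333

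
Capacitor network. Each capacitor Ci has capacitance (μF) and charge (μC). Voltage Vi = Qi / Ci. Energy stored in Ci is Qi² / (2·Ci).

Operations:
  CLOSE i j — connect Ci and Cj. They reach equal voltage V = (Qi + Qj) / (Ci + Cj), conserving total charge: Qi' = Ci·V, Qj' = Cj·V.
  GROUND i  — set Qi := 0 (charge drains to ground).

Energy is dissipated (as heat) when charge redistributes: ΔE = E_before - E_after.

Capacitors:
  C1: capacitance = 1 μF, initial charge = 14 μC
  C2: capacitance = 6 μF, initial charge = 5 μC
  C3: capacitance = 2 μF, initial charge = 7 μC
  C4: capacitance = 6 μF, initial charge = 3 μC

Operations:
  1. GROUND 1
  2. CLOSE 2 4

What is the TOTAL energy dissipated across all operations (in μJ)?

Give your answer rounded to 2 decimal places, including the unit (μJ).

Initial: C1(1μF, Q=14μC, V=14.00V), C2(6μF, Q=5μC, V=0.83V), C3(2μF, Q=7μC, V=3.50V), C4(6μF, Q=3μC, V=0.50V)
Op 1: GROUND 1: Q1=0; energy lost=98.000
Op 2: CLOSE 2-4: Q_total=8.00, C_total=12.00, V=0.67; Q2=4.00, Q4=4.00; dissipated=0.167
Total dissipated: 98.167 μJ

Answer: 98.17 μJ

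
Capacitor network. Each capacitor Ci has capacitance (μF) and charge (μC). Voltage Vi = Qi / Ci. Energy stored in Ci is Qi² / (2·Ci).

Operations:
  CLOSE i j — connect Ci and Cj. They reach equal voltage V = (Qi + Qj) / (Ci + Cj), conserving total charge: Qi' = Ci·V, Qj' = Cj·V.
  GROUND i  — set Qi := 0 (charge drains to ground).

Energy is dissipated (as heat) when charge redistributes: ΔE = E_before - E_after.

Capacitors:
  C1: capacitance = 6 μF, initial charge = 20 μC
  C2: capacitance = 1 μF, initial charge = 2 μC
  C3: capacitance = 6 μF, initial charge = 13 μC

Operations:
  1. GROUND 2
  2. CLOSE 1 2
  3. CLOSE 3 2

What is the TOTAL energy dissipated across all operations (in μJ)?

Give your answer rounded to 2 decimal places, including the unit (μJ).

Answer: 6.97 μJ

Derivation:
Initial: C1(6μF, Q=20μC, V=3.33V), C2(1μF, Q=2μC, V=2.00V), C3(6μF, Q=13μC, V=2.17V)
Op 1: GROUND 2: Q2=0; energy lost=2.000
Op 2: CLOSE 1-2: Q_total=20.00, C_total=7.00, V=2.86; Q1=17.14, Q2=2.86; dissipated=4.762
Op 3: CLOSE 3-2: Q_total=15.86, C_total=7.00, V=2.27; Q3=13.59, Q2=2.27; dissipated=0.204
Total dissipated: 6.966 μJ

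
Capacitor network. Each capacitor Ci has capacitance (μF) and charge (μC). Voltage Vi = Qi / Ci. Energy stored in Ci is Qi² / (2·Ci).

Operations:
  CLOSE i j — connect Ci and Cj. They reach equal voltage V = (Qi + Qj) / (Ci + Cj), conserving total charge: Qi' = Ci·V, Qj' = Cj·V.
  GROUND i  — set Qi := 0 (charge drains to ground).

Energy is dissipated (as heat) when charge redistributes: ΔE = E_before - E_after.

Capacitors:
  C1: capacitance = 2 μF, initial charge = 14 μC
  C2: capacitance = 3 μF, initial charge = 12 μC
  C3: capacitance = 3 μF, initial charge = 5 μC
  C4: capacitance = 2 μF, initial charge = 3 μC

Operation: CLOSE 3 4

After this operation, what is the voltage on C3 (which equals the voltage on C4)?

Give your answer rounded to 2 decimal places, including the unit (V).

Initial: C1(2μF, Q=14μC, V=7.00V), C2(3μF, Q=12μC, V=4.00V), C3(3μF, Q=5μC, V=1.67V), C4(2μF, Q=3μC, V=1.50V)
Op 1: CLOSE 3-4: Q_total=8.00, C_total=5.00, V=1.60; Q3=4.80, Q4=3.20; dissipated=0.017

Answer: 1.60 V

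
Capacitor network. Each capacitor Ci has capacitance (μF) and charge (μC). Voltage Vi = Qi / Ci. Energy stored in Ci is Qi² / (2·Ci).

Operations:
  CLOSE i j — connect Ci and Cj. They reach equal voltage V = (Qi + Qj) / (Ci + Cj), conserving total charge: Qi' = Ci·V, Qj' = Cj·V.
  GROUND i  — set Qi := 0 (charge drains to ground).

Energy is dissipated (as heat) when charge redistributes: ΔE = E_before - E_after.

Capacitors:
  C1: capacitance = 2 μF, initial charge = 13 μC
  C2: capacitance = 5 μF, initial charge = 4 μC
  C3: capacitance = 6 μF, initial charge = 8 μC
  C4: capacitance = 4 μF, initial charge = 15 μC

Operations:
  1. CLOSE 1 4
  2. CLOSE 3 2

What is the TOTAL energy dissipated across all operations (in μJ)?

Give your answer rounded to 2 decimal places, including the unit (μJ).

Initial: C1(2μF, Q=13μC, V=6.50V), C2(5μF, Q=4μC, V=0.80V), C3(6μF, Q=8μC, V=1.33V), C4(4μF, Q=15μC, V=3.75V)
Op 1: CLOSE 1-4: Q_total=28.00, C_total=6.00, V=4.67; Q1=9.33, Q4=18.67; dissipated=5.042
Op 2: CLOSE 3-2: Q_total=12.00, C_total=11.00, V=1.09; Q3=6.55, Q2=5.45; dissipated=0.388
Total dissipated: 5.430 μJ

Answer: 5.43 μJ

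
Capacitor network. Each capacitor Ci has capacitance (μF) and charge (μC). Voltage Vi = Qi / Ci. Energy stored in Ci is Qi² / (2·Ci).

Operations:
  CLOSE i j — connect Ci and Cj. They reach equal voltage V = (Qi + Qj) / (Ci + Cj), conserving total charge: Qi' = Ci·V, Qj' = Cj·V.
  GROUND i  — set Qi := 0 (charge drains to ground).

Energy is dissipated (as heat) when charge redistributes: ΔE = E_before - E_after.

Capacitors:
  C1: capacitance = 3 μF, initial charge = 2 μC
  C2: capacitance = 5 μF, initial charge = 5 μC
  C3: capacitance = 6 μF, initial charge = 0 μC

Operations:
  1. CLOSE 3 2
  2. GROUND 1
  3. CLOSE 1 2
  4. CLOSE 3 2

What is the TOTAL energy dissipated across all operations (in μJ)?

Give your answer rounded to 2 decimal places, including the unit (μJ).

Initial: C1(3μF, Q=2μC, V=0.67V), C2(5μF, Q=5μC, V=1.00V), C3(6μF, Q=0μC, V=0.00V)
Op 1: CLOSE 3-2: Q_total=5.00, C_total=11.00, V=0.45; Q3=2.73, Q2=2.27; dissipated=1.364
Op 2: GROUND 1: Q1=0; energy lost=0.667
Op 3: CLOSE 1-2: Q_total=2.27, C_total=8.00, V=0.28; Q1=0.85, Q2=1.42; dissipated=0.194
Op 4: CLOSE 3-2: Q_total=4.15, C_total=11.00, V=0.38; Q3=2.26, Q2=1.89; dissipated=0.040
Total dissipated: 2.264 μJ

Answer: 2.26 μJ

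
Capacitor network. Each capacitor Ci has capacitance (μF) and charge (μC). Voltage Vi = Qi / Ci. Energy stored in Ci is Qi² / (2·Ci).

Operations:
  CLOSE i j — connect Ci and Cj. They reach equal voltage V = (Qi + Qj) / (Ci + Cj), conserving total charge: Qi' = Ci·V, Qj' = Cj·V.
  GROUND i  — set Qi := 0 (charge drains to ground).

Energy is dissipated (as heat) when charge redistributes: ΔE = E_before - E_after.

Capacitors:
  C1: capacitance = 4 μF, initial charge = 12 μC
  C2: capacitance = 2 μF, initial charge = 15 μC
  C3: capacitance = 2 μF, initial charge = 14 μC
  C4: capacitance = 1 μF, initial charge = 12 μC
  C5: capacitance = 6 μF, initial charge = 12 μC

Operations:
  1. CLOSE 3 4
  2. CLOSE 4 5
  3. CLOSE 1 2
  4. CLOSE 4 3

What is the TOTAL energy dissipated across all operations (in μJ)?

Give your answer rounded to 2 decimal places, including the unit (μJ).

Initial: C1(4μF, Q=12μC, V=3.00V), C2(2μF, Q=15μC, V=7.50V), C3(2μF, Q=14μC, V=7.00V), C4(1μF, Q=12μC, V=12.00V), C5(6μF, Q=12μC, V=2.00V)
Op 1: CLOSE 3-4: Q_total=26.00, C_total=3.00, V=8.67; Q3=17.33, Q4=8.67; dissipated=8.333
Op 2: CLOSE 4-5: Q_total=20.67, C_total=7.00, V=2.95; Q4=2.95, Q5=17.71; dissipated=19.048
Op 3: CLOSE 1-2: Q_total=27.00, C_total=6.00, V=4.50; Q1=18.00, Q2=9.00; dissipated=13.500
Op 4: CLOSE 4-3: Q_total=20.29, C_total=3.00, V=6.76; Q4=6.76, Q3=13.52; dissipated=10.884
Total dissipated: 51.765 μJ

Answer: 51.77 μJ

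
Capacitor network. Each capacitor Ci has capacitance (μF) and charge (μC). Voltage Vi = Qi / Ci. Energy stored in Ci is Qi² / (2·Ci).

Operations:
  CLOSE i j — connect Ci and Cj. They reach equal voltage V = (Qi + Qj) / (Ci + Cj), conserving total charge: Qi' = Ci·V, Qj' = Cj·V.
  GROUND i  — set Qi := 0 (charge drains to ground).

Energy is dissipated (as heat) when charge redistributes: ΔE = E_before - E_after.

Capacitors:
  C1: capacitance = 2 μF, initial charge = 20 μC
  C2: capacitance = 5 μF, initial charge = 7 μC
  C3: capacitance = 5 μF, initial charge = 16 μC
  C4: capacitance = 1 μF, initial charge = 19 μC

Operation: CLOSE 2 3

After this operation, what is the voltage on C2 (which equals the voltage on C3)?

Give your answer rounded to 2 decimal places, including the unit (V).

Answer: 2.30 V

Derivation:
Initial: C1(2μF, Q=20μC, V=10.00V), C2(5μF, Q=7μC, V=1.40V), C3(5μF, Q=16μC, V=3.20V), C4(1μF, Q=19μC, V=19.00V)
Op 1: CLOSE 2-3: Q_total=23.00, C_total=10.00, V=2.30; Q2=11.50, Q3=11.50; dissipated=4.050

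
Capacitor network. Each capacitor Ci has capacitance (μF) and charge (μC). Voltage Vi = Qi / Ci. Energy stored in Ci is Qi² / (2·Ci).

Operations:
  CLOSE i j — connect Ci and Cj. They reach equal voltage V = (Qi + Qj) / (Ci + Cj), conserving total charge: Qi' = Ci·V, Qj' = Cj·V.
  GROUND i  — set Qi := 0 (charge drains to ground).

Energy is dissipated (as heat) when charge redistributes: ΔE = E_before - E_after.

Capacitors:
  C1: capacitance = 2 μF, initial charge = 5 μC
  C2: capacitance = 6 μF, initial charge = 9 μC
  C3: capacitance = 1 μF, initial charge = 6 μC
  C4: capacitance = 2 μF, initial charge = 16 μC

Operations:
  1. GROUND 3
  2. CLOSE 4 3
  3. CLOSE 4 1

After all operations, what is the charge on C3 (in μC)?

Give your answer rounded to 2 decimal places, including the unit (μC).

Answer: 5.33 μC

Derivation:
Initial: C1(2μF, Q=5μC, V=2.50V), C2(6μF, Q=9μC, V=1.50V), C3(1μF, Q=6μC, V=6.00V), C4(2μF, Q=16μC, V=8.00V)
Op 1: GROUND 3: Q3=0; energy lost=18.000
Op 2: CLOSE 4-3: Q_total=16.00, C_total=3.00, V=5.33; Q4=10.67, Q3=5.33; dissipated=21.333
Op 3: CLOSE 4-1: Q_total=15.67, C_total=4.00, V=3.92; Q4=7.83, Q1=7.83; dissipated=4.014
Final charges: Q1=7.83, Q2=9.00, Q3=5.33, Q4=7.83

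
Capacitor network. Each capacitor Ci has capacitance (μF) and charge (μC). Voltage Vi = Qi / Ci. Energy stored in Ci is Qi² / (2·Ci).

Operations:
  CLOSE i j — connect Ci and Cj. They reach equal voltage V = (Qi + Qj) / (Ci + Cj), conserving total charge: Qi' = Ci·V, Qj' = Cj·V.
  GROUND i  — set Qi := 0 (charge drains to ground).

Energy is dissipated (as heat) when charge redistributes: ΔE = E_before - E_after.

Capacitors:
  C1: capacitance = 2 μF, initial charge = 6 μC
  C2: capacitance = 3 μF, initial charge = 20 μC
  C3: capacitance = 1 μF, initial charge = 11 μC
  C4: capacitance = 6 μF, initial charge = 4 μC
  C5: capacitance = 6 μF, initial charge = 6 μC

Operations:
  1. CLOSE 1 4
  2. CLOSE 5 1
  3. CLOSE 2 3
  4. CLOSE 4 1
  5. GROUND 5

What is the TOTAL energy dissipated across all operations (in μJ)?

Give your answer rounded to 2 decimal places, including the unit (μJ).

Initial: C1(2μF, Q=6μC, V=3.00V), C2(3μF, Q=20μC, V=6.67V), C3(1μF, Q=11μC, V=11.00V), C4(6μF, Q=4μC, V=0.67V), C5(6μF, Q=6μC, V=1.00V)
Op 1: CLOSE 1-4: Q_total=10.00, C_total=8.00, V=1.25; Q1=2.50, Q4=7.50; dissipated=4.083
Op 2: CLOSE 5-1: Q_total=8.50, C_total=8.00, V=1.06; Q5=6.38, Q1=2.12; dissipated=0.047
Op 3: CLOSE 2-3: Q_total=31.00, C_total=4.00, V=7.75; Q2=23.25, Q3=7.75; dissipated=7.042
Op 4: CLOSE 4-1: Q_total=9.62, C_total=8.00, V=1.20; Q4=7.22, Q1=2.41; dissipated=0.026
Op 5: GROUND 5: Q5=0; energy lost=3.387
Total dissipated: 14.585 μJ

Answer: 14.58 μJ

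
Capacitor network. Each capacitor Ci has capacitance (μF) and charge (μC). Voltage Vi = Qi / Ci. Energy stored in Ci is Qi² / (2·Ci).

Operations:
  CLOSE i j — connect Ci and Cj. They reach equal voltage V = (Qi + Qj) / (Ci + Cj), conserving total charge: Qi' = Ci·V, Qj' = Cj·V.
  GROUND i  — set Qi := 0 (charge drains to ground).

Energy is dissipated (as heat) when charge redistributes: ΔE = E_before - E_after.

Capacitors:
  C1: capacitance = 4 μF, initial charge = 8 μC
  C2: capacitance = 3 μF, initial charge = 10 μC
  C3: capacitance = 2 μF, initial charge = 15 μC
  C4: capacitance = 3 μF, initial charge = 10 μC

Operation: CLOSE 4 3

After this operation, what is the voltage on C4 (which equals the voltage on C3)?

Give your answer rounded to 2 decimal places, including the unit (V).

Initial: C1(4μF, Q=8μC, V=2.00V), C2(3μF, Q=10μC, V=3.33V), C3(2μF, Q=15μC, V=7.50V), C4(3μF, Q=10μC, V=3.33V)
Op 1: CLOSE 4-3: Q_total=25.00, C_total=5.00, V=5.00; Q4=15.00, Q3=10.00; dissipated=10.417

Answer: 5.00 V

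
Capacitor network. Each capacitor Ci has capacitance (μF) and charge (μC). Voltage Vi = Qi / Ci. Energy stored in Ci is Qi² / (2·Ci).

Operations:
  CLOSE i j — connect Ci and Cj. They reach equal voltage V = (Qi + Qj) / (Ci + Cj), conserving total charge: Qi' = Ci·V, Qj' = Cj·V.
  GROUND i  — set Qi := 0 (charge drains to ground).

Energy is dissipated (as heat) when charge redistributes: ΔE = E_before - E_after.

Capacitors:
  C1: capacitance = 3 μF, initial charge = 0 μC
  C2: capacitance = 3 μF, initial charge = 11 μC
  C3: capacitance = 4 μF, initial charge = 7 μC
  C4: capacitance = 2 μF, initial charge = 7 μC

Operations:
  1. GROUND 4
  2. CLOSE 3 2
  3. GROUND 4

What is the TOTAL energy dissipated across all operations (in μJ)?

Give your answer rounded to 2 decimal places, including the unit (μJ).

Initial: C1(3μF, Q=0μC, V=0.00V), C2(3μF, Q=11μC, V=3.67V), C3(4μF, Q=7μC, V=1.75V), C4(2μF, Q=7μC, V=3.50V)
Op 1: GROUND 4: Q4=0; energy lost=12.250
Op 2: CLOSE 3-2: Q_total=18.00, C_total=7.00, V=2.57; Q3=10.29, Q2=7.71; dissipated=3.149
Op 3: GROUND 4: Q4=0; energy lost=0.000
Total dissipated: 15.399 μJ

Answer: 15.40 μJ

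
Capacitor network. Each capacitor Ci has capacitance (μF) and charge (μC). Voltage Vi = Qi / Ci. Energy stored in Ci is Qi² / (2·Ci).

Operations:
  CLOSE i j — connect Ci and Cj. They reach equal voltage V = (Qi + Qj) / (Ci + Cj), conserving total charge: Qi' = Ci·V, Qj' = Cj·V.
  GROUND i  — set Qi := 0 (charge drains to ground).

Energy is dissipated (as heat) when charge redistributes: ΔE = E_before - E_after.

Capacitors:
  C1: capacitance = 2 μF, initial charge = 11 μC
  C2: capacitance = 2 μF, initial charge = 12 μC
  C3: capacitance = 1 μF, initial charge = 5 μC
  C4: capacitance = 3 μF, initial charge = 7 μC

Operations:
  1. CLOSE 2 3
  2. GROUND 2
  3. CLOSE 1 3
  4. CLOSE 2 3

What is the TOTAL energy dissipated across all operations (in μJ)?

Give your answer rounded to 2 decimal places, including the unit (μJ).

Initial: C1(2μF, Q=11μC, V=5.50V), C2(2μF, Q=12μC, V=6.00V), C3(1μF, Q=5μC, V=5.00V), C4(3μF, Q=7μC, V=2.33V)
Op 1: CLOSE 2-3: Q_total=17.00, C_total=3.00, V=5.67; Q2=11.33, Q3=5.67; dissipated=0.333
Op 2: GROUND 2: Q2=0; energy lost=32.111
Op 3: CLOSE 1-3: Q_total=16.67, C_total=3.00, V=5.56; Q1=11.11, Q3=5.56; dissipated=0.009
Op 4: CLOSE 2-3: Q_total=5.56, C_total=3.00, V=1.85; Q2=3.70, Q3=1.85; dissipated=10.288
Total dissipated: 42.742 μJ

Answer: 42.74 μJ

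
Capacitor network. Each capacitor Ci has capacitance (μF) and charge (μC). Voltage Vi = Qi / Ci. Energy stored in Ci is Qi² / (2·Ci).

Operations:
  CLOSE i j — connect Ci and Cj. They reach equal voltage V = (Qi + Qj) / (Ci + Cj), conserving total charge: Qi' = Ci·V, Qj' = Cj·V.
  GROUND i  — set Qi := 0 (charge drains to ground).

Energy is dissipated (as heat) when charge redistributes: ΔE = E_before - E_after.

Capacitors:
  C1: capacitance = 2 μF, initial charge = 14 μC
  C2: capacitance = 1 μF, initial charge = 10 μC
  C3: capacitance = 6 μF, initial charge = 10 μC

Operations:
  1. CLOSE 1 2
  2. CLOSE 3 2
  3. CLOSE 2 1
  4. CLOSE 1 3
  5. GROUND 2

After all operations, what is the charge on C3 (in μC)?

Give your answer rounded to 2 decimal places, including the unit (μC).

Initial: C1(2μF, Q=14μC, V=7.00V), C2(1μF, Q=10μC, V=10.00V), C3(6μF, Q=10μC, V=1.67V)
Op 1: CLOSE 1-2: Q_total=24.00, C_total=3.00, V=8.00; Q1=16.00, Q2=8.00; dissipated=3.000
Op 2: CLOSE 3-2: Q_total=18.00, C_total=7.00, V=2.57; Q3=15.43, Q2=2.57; dissipated=17.190
Op 3: CLOSE 2-1: Q_total=18.57, C_total=3.00, V=6.19; Q2=6.19, Q1=12.38; dissipated=9.823
Op 4: CLOSE 1-3: Q_total=27.81, C_total=8.00, V=3.48; Q1=6.95, Q3=20.86; dissipated=9.823
Op 5: GROUND 2: Q2=0; energy lost=19.161
Final charges: Q1=6.95, Q2=0.00, Q3=20.86

Answer: 20.86 μC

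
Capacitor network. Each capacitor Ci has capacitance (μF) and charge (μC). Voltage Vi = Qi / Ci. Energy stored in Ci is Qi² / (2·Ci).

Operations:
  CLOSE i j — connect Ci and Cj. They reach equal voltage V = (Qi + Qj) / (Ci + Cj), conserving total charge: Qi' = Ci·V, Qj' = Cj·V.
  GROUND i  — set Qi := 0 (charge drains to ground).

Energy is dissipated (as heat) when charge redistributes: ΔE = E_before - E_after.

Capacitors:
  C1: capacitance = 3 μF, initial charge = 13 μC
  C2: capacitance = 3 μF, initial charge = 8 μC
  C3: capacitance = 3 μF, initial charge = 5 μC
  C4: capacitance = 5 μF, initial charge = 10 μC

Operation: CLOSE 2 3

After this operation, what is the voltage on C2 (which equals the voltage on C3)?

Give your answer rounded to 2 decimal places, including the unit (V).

Answer: 2.17 V

Derivation:
Initial: C1(3μF, Q=13μC, V=4.33V), C2(3μF, Q=8μC, V=2.67V), C3(3μF, Q=5μC, V=1.67V), C4(5μF, Q=10μC, V=2.00V)
Op 1: CLOSE 2-3: Q_total=13.00, C_total=6.00, V=2.17; Q2=6.50, Q3=6.50; dissipated=0.750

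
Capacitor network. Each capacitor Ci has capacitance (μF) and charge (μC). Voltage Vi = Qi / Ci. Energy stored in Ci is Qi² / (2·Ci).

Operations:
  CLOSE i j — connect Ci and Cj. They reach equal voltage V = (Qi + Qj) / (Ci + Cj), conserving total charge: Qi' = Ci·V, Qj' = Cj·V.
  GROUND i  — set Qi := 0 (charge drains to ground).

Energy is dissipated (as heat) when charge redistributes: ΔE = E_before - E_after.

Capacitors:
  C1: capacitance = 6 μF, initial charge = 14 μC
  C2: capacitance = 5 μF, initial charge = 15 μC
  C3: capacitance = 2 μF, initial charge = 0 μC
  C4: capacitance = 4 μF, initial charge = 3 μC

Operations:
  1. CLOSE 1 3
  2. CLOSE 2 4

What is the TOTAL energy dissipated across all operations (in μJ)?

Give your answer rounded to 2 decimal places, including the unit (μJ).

Answer: 9.71 μJ

Derivation:
Initial: C1(6μF, Q=14μC, V=2.33V), C2(5μF, Q=15μC, V=3.00V), C3(2μF, Q=0μC, V=0.00V), C4(4μF, Q=3μC, V=0.75V)
Op 1: CLOSE 1-3: Q_total=14.00, C_total=8.00, V=1.75; Q1=10.50, Q3=3.50; dissipated=4.083
Op 2: CLOSE 2-4: Q_total=18.00, C_total=9.00, V=2.00; Q2=10.00, Q4=8.00; dissipated=5.625
Total dissipated: 9.708 μJ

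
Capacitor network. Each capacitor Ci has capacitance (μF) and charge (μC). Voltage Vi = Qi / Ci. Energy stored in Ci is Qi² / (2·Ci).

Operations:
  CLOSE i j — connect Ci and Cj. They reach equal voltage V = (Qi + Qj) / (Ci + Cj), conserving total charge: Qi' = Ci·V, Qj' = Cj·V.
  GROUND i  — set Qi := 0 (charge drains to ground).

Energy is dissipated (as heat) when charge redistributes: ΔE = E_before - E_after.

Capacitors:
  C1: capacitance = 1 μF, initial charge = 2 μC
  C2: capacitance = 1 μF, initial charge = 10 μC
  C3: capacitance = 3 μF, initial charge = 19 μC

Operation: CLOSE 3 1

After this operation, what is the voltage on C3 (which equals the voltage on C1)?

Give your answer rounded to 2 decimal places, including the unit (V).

Initial: C1(1μF, Q=2μC, V=2.00V), C2(1μF, Q=10μC, V=10.00V), C3(3μF, Q=19μC, V=6.33V)
Op 1: CLOSE 3-1: Q_total=21.00, C_total=4.00, V=5.25; Q3=15.75, Q1=5.25; dissipated=7.042

Answer: 5.25 V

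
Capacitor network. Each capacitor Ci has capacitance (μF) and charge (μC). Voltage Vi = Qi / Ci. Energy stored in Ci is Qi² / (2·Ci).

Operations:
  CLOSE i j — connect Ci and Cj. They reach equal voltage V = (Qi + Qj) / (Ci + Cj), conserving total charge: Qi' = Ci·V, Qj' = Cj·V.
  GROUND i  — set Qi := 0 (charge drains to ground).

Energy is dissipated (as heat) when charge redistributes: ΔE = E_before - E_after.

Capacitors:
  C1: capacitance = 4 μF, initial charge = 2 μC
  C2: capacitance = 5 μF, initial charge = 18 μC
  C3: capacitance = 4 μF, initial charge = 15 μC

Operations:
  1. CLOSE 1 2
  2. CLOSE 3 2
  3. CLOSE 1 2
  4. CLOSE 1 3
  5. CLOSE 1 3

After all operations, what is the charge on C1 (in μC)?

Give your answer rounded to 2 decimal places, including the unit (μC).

Initial: C1(4μF, Q=2μC, V=0.50V), C2(5μF, Q=18μC, V=3.60V), C3(4μF, Q=15μC, V=3.75V)
Op 1: CLOSE 1-2: Q_total=20.00, C_total=9.00, V=2.22; Q1=8.89, Q2=11.11; dissipated=10.678
Op 2: CLOSE 3-2: Q_total=26.11, C_total=9.00, V=2.90; Q3=11.60, Q2=14.51; dissipated=2.593
Op 3: CLOSE 1-2: Q_total=23.40, C_total=9.00, V=2.60; Q1=10.40, Q2=13.00; dissipated=0.512
Op 4: CLOSE 1-3: Q_total=22.00, C_total=8.00, V=2.75; Q1=11.00, Q3=11.00; dissipated=0.091
Op 5: CLOSE 1-3: Q_total=22.00, C_total=8.00, V=2.75; Q1=11.00, Q3=11.00; dissipated=0.000
Final charges: Q1=11.00, Q2=13.00, Q3=11.00

Answer: 11.00 μC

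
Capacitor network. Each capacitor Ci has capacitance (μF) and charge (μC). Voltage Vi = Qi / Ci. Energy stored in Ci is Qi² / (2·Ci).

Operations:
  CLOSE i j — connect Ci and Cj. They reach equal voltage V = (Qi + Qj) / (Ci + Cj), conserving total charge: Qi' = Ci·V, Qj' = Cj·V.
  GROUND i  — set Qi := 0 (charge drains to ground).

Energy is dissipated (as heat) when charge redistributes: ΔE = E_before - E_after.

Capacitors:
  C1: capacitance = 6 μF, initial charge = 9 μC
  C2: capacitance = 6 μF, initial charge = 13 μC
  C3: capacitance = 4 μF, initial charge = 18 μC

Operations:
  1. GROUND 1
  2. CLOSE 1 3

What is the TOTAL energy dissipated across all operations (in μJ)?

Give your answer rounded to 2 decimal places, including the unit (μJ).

Answer: 31.05 μJ

Derivation:
Initial: C1(6μF, Q=9μC, V=1.50V), C2(6μF, Q=13μC, V=2.17V), C3(4μF, Q=18μC, V=4.50V)
Op 1: GROUND 1: Q1=0; energy lost=6.750
Op 2: CLOSE 1-3: Q_total=18.00, C_total=10.00, V=1.80; Q1=10.80, Q3=7.20; dissipated=24.300
Total dissipated: 31.050 μJ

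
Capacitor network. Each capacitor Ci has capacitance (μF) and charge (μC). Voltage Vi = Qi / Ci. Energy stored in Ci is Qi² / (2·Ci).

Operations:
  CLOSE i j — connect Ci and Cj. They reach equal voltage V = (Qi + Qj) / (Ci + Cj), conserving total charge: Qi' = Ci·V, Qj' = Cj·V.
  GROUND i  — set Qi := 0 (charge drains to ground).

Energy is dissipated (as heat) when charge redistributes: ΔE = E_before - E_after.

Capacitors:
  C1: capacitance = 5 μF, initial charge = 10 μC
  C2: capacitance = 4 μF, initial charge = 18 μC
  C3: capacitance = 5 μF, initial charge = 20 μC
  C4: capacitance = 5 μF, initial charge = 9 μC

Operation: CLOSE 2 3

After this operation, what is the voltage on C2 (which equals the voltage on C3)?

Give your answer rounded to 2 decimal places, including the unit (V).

Answer: 4.22 V

Derivation:
Initial: C1(5μF, Q=10μC, V=2.00V), C2(4μF, Q=18μC, V=4.50V), C3(5μF, Q=20μC, V=4.00V), C4(5μF, Q=9μC, V=1.80V)
Op 1: CLOSE 2-3: Q_total=38.00, C_total=9.00, V=4.22; Q2=16.89, Q3=21.11; dissipated=0.278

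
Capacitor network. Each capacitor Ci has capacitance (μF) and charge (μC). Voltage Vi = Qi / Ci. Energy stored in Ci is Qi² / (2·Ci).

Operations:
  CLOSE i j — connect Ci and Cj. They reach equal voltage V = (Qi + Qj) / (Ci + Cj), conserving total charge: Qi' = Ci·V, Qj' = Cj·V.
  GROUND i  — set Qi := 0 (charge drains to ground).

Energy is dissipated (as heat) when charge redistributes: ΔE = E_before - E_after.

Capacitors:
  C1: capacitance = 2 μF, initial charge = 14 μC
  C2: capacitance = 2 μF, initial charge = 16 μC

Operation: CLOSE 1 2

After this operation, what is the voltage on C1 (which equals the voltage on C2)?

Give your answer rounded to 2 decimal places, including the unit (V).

Initial: C1(2μF, Q=14μC, V=7.00V), C2(2μF, Q=16μC, V=8.00V)
Op 1: CLOSE 1-2: Q_total=30.00, C_total=4.00, V=7.50; Q1=15.00, Q2=15.00; dissipated=0.500

Answer: 7.50 V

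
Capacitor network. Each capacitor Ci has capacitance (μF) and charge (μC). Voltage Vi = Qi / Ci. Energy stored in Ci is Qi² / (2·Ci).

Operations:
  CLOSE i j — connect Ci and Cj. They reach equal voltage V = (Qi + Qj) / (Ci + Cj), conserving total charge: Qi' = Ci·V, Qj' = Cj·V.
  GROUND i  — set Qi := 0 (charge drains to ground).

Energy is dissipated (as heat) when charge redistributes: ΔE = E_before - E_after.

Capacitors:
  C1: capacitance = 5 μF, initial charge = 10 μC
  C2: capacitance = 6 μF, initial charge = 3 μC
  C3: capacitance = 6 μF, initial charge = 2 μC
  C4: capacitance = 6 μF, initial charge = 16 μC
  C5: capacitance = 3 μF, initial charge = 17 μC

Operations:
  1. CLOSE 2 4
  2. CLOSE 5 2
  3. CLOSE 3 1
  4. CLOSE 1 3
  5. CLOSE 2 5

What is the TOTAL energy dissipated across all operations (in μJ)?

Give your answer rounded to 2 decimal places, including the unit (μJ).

Answer: 27.50 μJ

Derivation:
Initial: C1(5μF, Q=10μC, V=2.00V), C2(6μF, Q=3μC, V=0.50V), C3(6μF, Q=2μC, V=0.33V), C4(6μF, Q=16μC, V=2.67V), C5(3μF, Q=17μC, V=5.67V)
Op 1: CLOSE 2-4: Q_total=19.00, C_total=12.00, V=1.58; Q2=9.50, Q4=9.50; dissipated=7.042
Op 2: CLOSE 5-2: Q_total=26.50, C_total=9.00, V=2.94; Q5=8.83, Q2=17.67; dissipated=16.674
Op 3: CLOSE 3-1: Q_total=12.00, C_total=11.00, V=1.09; Q3=6.55, Q1=5.45; dissipated=3.788
Op 4: CLOSE 1-3: Q_total=12.00, C_total=11.00, V=1.09; Q1=5.45, Q3=6.55; dissipated=0.000
Op 5: CLOSE 2-5: Q_total=26.50, C_total=9.00, V=2.94; Q2=17.67, Q5=8.83; dissipated=0.000
Total dissipated: 27.503 μJ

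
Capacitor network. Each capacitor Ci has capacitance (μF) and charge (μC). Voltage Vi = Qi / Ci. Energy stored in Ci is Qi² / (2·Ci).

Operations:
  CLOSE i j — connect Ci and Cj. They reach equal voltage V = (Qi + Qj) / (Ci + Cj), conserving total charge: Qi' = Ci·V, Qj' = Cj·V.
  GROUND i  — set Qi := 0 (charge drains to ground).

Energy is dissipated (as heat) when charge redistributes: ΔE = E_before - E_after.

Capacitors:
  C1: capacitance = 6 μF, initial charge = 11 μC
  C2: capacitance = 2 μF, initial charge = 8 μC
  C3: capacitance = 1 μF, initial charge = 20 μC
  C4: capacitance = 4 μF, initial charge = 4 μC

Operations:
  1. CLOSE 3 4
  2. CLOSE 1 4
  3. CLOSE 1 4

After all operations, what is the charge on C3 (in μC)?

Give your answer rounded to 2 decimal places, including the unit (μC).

Initial: C1(6μF, Q=11μC, V=1.83V), C2(2μF, Q=8μC, V=4.00V), C3(1μF, Q=20μC, V=20.00V), C4(4μF, Q=4μC, V=1.00V)
Op 1: CLOSE 3-4: Q_total=24.00, C_total=5.00, V=4.80; Q3=4.80, Q4=19.20; dissipated=144.400
Op 2: CLOSE 1-4: Q_total=30.20, C_total=10.00, V=3.02; Q1=18.12, Q4=12.08; dissipated=10.561
Op 3: CLOSE 1-4: Q_total=30.20, C_total=10.00, V=3.02; Q1=18.12, Q4=12.08; dissipated=0.000
Final charges: Q1=18.12, Q2=8.00, Q3=4.80, Q4=12.08

Answer: 4.80 μC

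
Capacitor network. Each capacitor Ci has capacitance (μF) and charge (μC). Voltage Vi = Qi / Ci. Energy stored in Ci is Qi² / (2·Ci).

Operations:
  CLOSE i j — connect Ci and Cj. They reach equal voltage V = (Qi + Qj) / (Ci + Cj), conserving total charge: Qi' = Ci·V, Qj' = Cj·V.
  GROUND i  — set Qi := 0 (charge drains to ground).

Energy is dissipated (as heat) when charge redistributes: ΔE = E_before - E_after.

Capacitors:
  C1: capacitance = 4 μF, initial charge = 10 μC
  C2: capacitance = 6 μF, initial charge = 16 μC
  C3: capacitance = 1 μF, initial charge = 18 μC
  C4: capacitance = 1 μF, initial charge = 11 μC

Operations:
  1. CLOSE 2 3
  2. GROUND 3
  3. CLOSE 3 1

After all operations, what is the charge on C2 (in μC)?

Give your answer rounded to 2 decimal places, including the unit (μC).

Answer: 29.14 μC

Derivation:
Initial: C1(4μF, Q=10μC, V=2.50V), C2(6μF, Q=16μC, V=2.67V), C3(1μF, Q=18μC, V=18.00V), C4(1μF, Q=11μC, V=11.00V)
Op 1: CLOSE 2-3: Q_total=34.00, C_total=7.00, V=4.86; Q2=29.14, Q3=4.86; dissipated=100.762
Op 2: GROUND 3: Q3=0; energy lost=11.796
Op 3: CLOSE 3-1: Q_total=10.00, C_total=5.00, V=2.00; Q3=2.00, Q1=8.00; dissipated=2.500
Final charges: Q1=8.00, Q2=29.14, Q3=2.00, Q4=11.00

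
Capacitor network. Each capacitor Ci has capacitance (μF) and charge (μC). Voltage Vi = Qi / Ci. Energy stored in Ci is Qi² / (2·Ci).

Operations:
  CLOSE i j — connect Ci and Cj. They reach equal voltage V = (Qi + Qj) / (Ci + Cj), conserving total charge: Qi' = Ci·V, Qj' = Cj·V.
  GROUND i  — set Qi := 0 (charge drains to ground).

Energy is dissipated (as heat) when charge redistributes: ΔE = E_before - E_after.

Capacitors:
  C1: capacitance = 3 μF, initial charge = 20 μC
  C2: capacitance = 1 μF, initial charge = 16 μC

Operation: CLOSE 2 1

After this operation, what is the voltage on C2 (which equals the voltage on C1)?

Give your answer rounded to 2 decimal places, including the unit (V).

Answer: 9.00 V

Derivation:
Initial: C1(3μF, Q=20μC, V=6.67V), C2(1μF, Q=16μC, V=16.00V)
Op 1: CLOSE 2-1: Q_total=36.00, C_total=4.00, V=9.00; Q2=9.00, Q1=27.00; dissipated=32.667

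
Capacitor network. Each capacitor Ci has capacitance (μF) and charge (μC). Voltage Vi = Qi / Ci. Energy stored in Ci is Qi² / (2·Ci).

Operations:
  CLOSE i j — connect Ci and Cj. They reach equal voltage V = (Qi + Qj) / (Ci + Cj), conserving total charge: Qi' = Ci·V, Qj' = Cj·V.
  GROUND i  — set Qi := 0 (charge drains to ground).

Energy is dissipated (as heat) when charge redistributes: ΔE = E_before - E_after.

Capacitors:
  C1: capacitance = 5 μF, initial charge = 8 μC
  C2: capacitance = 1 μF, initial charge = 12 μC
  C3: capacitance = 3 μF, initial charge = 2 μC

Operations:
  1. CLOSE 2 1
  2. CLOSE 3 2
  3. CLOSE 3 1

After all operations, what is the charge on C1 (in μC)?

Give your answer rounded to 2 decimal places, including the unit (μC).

Answer: 12.92 μC

Derivation:
Initial: C1(5μF, Q=8μC, V=1.60V), C2(1μF, Q=12μC, V=12.00V), C3(3μF, Q=2μC, V=0.67V)
Op 1: CLOSE 2-1: Q_total=20.00, C_total=6.00, V=3.33; Q2=3.33, Q1=16.67; dissipated=45.067
Op 2: CLOSE 3-2: Q_total=5.33, C_total=4.00, V=1.33; Q3=4.00, Q2=1.33; dissipated=2.667
Op 3: CLOSE 3-1: Q_total=20.67, C_total=8.00, V=2.58; Q3=7.75, Q1=12.92; dissipated=3.750
Final charges: Q1=12.92, Q2=1.33, Q3=7.75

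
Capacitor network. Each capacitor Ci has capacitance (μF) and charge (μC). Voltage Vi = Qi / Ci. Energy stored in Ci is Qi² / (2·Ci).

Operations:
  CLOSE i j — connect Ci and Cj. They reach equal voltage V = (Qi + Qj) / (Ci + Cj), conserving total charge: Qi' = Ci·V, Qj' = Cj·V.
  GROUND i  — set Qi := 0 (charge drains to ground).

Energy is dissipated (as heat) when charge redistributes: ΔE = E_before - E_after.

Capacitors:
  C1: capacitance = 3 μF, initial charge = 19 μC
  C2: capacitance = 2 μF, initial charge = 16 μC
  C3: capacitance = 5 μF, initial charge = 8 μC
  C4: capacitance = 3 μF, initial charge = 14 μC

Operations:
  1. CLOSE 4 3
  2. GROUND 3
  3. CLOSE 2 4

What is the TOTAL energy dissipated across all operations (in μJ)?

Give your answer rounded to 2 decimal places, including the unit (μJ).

Answer: 44.26 μJ

Derivation:
Initial: C1(3μF, Q=19μC, V=6.33V), C2(2μF, Q=16μC, V=8.00V), C3(5μF, Q=8μC, V=1.60V), C4(3μF, Q=14μC, V=4.67V)
Op 1: CLOSE 4-3: Q_total=22.00, C_total=8.00, V=2.75; Q4=8.25, Q3=13.75; dissipated=8.817
Op 2: GROUND 3: Q3=0; energy lost=18.906
Op 3: CLOSE 2-4: Q_total=24.25, C_total=5.00, V=4.85; Q2=9.70, Q4=14.55; dissipated=16.538
Total dissipated: 44.260 μJ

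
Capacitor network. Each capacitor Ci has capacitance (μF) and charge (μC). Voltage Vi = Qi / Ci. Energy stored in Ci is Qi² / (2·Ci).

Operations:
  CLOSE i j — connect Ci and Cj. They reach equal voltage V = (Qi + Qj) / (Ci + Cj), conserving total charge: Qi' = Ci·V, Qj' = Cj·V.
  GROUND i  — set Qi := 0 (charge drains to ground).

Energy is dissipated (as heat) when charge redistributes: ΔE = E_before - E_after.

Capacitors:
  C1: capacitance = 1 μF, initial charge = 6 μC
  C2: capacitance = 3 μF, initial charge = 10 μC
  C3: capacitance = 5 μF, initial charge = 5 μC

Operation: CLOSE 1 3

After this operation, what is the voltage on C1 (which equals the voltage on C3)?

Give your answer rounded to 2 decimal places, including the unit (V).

Answer: 1.83 V

Derivation:
Initial: C1(1μF, Q=6μC, V=6.00V), C2(3μF, Q=10μC, V=3.33V), C3(5μF, Q=5μC, V=1.00V)
Op 1: CLOSE 1-3: Q_total=11.00, C_total=6.00, V=1.83; Q1=1.83, Q3=9.17; dissipated=10.417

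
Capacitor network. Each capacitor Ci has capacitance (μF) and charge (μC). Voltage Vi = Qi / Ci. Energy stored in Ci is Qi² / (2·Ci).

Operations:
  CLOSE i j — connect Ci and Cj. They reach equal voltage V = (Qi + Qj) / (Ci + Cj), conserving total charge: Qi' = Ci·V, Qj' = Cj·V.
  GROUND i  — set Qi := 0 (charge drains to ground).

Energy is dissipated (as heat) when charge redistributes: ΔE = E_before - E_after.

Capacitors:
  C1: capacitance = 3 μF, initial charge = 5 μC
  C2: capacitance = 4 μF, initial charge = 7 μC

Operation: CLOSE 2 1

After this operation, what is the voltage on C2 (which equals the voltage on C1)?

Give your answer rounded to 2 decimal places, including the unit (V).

Answer: 1.71 V

Derivation:
Initial: C1(3μF, Q=5μC, V=1.67V), C2(4μF, Q=7μC, V=1.75V)
Op 1: CLOSE 2-1: Q_total=12.00, C_total=7.00, V=1.71; Q2=6.86, Q1=5.14; dissipated=0.006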